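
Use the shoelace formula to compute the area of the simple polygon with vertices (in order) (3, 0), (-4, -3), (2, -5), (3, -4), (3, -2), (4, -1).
Area = 19

Shoelace formula: Area = (1/2) |Σ_i (x_i · y_{i+1} − x_{i+1} · y_i)| (indices mod n). Compute each cross term:
  (3)(-3) − (-4)(0) = -9
  (-4)(-5) − (2)(-3) = 26
  (2)(-4) − (3)(-5) = 7
  (3)(-2) − (3)(-4) = 6
  (3)(-1) − (4)(-2) = 5
  (4)(0) − (3)(-1) = 3
Sum = 38, so (signed) Area = 38/2 = 19, |Area| = 19.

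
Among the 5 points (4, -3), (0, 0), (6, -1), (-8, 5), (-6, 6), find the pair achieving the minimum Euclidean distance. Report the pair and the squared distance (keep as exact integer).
Pair = ((-8, 5), (-6, 6)); squared distance = 5

Compute all C(5, 2) = 10 pairwise squared distances (x_i − x_j)² + (y_i − y_j)². The minimum is 5, attained by the pair ((-8, 5), (-6, 6)).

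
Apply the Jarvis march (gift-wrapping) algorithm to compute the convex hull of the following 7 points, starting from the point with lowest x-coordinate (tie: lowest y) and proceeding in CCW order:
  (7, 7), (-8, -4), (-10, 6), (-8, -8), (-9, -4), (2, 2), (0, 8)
Hull (CCW) = [(-10, 6), (-9, -4), (-8, -8), (7, 7), (0, 8)]

Jarvis march: at each step, from the current hull vertex p, select the next vertex q as the point such that every other point lies strictly to the left of (or on) the directed line p → q. (Equivalently: for every other point r, the cross product (q − p) × (r − p) ≥ 0.)
Starting point (lowest x, tie lowest y): (-10, 6). Wrap until returning to start. Resulting hull: (-10, 6), (-9, -4), (-8, -8), (7, 7), (0, 8).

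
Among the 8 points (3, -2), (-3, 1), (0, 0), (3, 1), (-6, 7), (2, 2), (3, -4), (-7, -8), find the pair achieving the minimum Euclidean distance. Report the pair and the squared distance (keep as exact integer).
Pair = ((3, 1), (2, 2)); squared distance = 2

Compute all C(8, 2) = 28 pairwise squared distances (x_i − x_j)² + (y_i − y_j)². The minimum is 2, attained by the pair ((3, 1), (2, 2)).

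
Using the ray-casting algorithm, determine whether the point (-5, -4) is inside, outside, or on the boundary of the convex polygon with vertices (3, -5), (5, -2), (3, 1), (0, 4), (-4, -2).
The point (-5, -4) lies strictly outside the polygon

Cast a horizontal ray to the right from the query point and count how many polygon edges it crosses (each edge strictly once or zero times, handled with the usual half-open convention). 
Parity of crossings → even ⇒ outside.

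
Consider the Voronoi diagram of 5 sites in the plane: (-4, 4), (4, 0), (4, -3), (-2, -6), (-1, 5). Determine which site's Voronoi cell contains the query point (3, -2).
Nearest site = (4, -3)

The Voronoi cell of site s contains exactly those query points closer to s than to any other site. Compute squared distances from q = (3, -2) to each site:
  (4 − 3)² + (-3 − -2)² = 2
  (4 − 3)² + (0 − -2)² = 5
  (-2 − 3)² + (-6 − -2)² = 41
  (-1 − 3)² + (5 − -2)² = 65
  (-4 − 3)² + (4 − -2)² = 85
Minimum is attained by (4, -3), so q lies in its Voronoi cell.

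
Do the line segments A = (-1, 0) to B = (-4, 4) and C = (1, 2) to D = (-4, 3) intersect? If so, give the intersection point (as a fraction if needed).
Yes; intersection at (-53/17, 48/17) (t = 12/17 on AB, s = 14/17 on CD)

Parametrize AB as A + t(B − A) = (-1 + -3 t, 0 + 4 t) and CD as C + s(D − C) = (1 + -5 s, 2 + 1 s). Solve the linear system for (t, s). Determinant = -17 ≠ 0, so a unique intersection of the containing lines exists. Solution: t = 12/17, s = 14/17 — both in [0, 1], so the segments cross. Intersection point: (-53/17, 48/17).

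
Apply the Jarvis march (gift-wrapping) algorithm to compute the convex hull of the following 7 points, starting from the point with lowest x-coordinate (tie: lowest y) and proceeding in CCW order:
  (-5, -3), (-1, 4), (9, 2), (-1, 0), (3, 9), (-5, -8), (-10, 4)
Hull (CCW) = [(-10, 4), (-5, -8), (9, 2), (3, 9)]

Jarvis march: at each step, from the current hull vertex p, select the next vertex q as the point such that every other point lies strictly to the left of (or on) the directed line p → q. (Equivalently: for every other point r, the cross product (q − p) × (r − p) ≥ 0.)
Starting point (lowest x, tie lowest y): (-10, 4). Wrap until returning to start. Resulting hull: (-10, 4), (-5, -8), (9, 2), (3, 9).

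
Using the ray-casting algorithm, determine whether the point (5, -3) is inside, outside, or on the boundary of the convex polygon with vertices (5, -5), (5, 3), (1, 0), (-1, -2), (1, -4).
The point (5, -3) lies on the polygon boundary

Boundary check: the query satisfies the collinearity and bounding-box conditions for some polygon edge, so it lies exactly on the boundary.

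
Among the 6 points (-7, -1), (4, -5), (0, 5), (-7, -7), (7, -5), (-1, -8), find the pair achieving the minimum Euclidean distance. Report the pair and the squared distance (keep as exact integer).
Pair = ((4, -5), (7, -5)); squared distance = 9

Compute all C(6, 2) = 15 pairwise squared distances (x_i − x_j)² + (y_i − y_j)². The minimum is 9, attained by the pair ((4, -5), (7, -5)).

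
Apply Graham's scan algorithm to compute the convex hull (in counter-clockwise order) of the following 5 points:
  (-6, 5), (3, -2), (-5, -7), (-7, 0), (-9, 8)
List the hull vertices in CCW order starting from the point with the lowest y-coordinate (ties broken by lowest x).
Hull (CCW) = [(-5, -7), (3, -2), (-9, 8), (-7, 0)]

Graham scan procedure:
  1. Find the pivot p₀ = point with lowest y (tie → lowest x): (-5, -7).
  2. Sort the remaining points by polar angle around p₀.
  3. Walk through sorted points, maintaining a stack; pop the top while the last three entries make a non-left turn (cross product ≤ 0).
  4. Final stack is the convex hull in CCW order: (-5, -7), (3, -2), (-9, 8), (-7, 0).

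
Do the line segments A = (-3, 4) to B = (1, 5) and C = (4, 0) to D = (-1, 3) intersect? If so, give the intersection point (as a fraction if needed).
No (intersection of containing lines falls outside at least one segment)

Parametrize and solve: t = 1/17, s = 23/17. At least one of these is outside [0, 1], so the segments do not intersect.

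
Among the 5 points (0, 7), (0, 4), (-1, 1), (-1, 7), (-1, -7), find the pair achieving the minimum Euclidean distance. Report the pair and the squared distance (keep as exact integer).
Pair = ((0, 7), (-1, 7)); squared distance = 1

Compute all C(5, 2) = 10 pairwise squared distances (x_i − x_j)² + (y_i − y_j)². The minimum is 1, attained by the pair ((0, 7), (-1, 7)).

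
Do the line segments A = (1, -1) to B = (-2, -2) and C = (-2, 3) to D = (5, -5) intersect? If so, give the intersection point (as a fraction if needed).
No (intersection of containing lines falls outside at least one segment)

Parametrize and solve: t = -4/31, s = 15/31. At least one of these is outside [0, 1], so the segments do not intersect.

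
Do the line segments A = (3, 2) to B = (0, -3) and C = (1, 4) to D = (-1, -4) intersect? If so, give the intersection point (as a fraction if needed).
No (intersection of containing lines falls outside at least one segment)

Parametrize and solve: t = 10/7, s = 8/7. At least one of these is outside [0, 1], so the segments do not intersect.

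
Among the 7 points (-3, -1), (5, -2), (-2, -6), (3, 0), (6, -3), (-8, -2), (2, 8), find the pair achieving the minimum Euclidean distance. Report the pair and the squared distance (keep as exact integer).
Pair = ((5, -2), (6, -3)); squared distance = 2

Compute all C(7, 2) = 21 pairwise squared distances (x_i − x_j)² + (y_i − y_j)². The minimum is 2, attained by the pair ((5, -2), (6, -3)).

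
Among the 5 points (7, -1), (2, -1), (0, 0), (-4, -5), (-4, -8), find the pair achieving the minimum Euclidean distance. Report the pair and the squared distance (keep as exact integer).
Pair = ((2, -1), (0, 0)); squared distance = 5

Compute all C(5, 2) = 10 pairwise squared distances (x_i − x_j)² + (y_i − y_j)². The minimum is 5, attained by the pair ((2, -1), (0, 0)).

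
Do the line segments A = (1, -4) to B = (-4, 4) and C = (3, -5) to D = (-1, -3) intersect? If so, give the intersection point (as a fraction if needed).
Yes; intersection at (1, -4) (t = 0 on AB, s = 1/2 on CD)

Parametrize AB as A + t(B − A) = (1 + -5 t, -4 + 8 t) and CD as C + s(D − C) = (3 + -4 s, -5 + 2 s). Solve the linear system for (t, s). Determinant = -22 ≠ 0, so a unique intersection of the containing lines exists. Solution: t = 0, s = 1/2 — both in [0, 1], so the segments cross. Intersection point: (1, -4).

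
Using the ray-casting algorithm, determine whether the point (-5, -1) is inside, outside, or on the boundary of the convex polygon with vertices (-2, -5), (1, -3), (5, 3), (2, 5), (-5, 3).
The point (-5, -1) lies strictly outside the polygon

Cast a horizontal ray to the right from the query point and count how many polygon edges it crosses (each edge strictly once or zero times, handled with the usual half-open convention). 
Parity of crossings → even ⇒ outside.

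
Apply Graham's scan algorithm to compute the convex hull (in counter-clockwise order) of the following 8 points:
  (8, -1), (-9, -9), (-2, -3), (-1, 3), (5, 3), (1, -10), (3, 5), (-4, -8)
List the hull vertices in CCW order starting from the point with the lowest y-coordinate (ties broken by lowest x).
Hull (CCW) = [(1, -10), (8, -1), (5, 3), (3, 5), (-1, 3), (-9, -9)]

Graham scan procedure:
  1. Find the pivot p₀ = point with lowest y (tie → lowest x): (1, -10).
  2. Sort the remaining points by polar angle around p₀.
  3. Walk through sorted points, maintaining a stack; pop the top while the last three entries make a non-left turn (cross product ≤ 0).
  4. Final stack is the convex hull in CCW order: (1, -10), (8, -1), (5, 3), (3, 5), (-1, 3), (-9, -9).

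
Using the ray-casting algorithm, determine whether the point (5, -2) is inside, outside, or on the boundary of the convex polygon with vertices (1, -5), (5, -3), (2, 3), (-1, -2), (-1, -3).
The point (5, -2) lies strictly outside the polygon

Cast a horizontal ray to the right from the query point and count how many polygon edges it crosses (each edge strictly once or zero times, handled with the usual half-open convention). 
Parity of crossings → even ⇒ outside.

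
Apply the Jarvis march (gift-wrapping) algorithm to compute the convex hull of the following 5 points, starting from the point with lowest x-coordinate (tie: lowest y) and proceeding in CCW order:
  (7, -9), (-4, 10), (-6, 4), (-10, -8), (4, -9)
Hull (CCW) = [(-10, -8), (4, -9), (7, -9), (-4, 10)]

Jarvis march: at each step, from the current hull vertex p, select the next vertex q as the point such that every other point lies strictly to the left of (or on) the directed line p → q. (Equivalently: for every other point r, the cross product (q − p) × (r − p) ≥ 0.)
Starting point (lowest x, tie lowest y): (-10, -8). Wrap until returning to start. Resulting hull: (-10, -8), (4, -9), (7, -9), (-4, 10).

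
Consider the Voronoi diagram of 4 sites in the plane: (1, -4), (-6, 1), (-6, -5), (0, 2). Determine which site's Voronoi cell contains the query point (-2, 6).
Nearest site = (0, 2)

The Voronoi cell of site s contains exactly those query points closer to s than to any other site. Compute squared distances from q = (-2, 6) to each site:
  (0 − -2)² + (2 − 6)² = 20
  (-6 − -2)² + (1 − 6)² = 41
  (1 − -2)² + (-4 − 6)² = 109
  (-6 − -2)² + (-5 − 6)² = 137
Minimum is attained by (0, 2), so q lies in its Voronoi cell.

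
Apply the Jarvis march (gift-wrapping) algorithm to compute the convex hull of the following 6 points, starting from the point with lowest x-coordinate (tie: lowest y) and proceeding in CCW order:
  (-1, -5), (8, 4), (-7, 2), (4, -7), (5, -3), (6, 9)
Hull (CCW) = [(-7, 2), (-1, -5), (4, -7), (8, 4), (6, 9)]

Jarvis march: at each step, from the current hull vertex p, select the next vertex q as the point such that every other point lies strictly to the left of (or on) the directed line p → q. (Equivalently: for every other point r, the cross product (q − p) × (r − p) ≥ 0.)
Starting point (lowest x, tie lowest y): (-7, 2). Wrap until returning to start. Resulting hull: (-7, 2), (-1, -5), (4, -7), (8, 4), (6, 9).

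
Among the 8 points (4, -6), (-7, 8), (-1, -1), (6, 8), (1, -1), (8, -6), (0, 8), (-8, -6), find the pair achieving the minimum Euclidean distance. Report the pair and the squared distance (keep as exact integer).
Pair = ((-1, -1), (1, -1)); squared distance = 4

Compute all C(8, 2) = 28 pairwise squared distances (x_i − x_j)² + (y_i − y_j)². The minimum is 4, attained by the pair ((-1, -1), (1, -1)).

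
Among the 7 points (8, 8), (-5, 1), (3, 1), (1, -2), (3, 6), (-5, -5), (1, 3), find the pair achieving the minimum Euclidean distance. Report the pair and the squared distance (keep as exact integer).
Pair = ((3, 1), (1, 3)); squared distance = 8

Compute all C(7, 2) = 21 pairwise squared distances (x_i − x_j)² + (y_i − y_j)². The minimum is 8, attained by the pair ((3, 1), (1, 3)).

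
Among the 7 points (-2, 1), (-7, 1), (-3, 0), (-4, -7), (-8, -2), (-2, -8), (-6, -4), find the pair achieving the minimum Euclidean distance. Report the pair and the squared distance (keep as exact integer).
Pair = ((-2, 1), (-3, 0)); squared distance = 2

Compute all C(7, 2) = 21 pairwise squared distances (x_i − x_j)² + (y_i − y_j)². The minimum is 2, attained by the pair ((-2, 1), (-3, 0)).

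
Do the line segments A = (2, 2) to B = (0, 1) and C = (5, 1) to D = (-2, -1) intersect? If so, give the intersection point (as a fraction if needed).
No (intersection of containing lines falls outside at least one segment)

Parametrize and solve: t = 13/3, s = 5/3. At least one of these is outside [0, 1], so the segments do not intersect.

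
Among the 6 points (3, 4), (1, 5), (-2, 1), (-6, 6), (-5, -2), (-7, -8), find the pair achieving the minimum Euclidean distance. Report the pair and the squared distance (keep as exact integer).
Pair = ((3, 4), (1, 5)); squared distance = 5

Compute all C(6, 2) = 15 pairwise squared distances (x_i − x_j)² + (y_i − y_j)². The minimum is 5, attained by the pair ((3, 4), (1, 5)).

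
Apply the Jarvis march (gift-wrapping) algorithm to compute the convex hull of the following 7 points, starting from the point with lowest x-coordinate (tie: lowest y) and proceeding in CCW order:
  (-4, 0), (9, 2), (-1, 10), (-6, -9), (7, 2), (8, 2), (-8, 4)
Hull (CCW) = [(-8, 4), (-6, -9), (9, 2), (-1, 10)]

Jarvis march: at each step, from the current hull vertex p, select the next vertex q as the point such that every other point lies strictly to the left of (or on) the directed line p → q. (Equivalently: for every other point r, the cross product (q − p) × (r − p) ≥ 0.)
Starting point (lowest x, tie lowest y): (-8, 4). Wrap until returning to start. Resulting hull: (-8, 4), (-6, -9), (9, 2), (-1, 10).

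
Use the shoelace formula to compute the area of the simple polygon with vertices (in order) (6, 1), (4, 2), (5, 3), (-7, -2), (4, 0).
Area = 33/2

Shoelace formula: Area = (1/2) |Σ_i (x_i · y_{i+1} − x_{i+1} · y_i)| (indices mod n). Compute each cross term:
  (6)(2) − (4)(1) = 8
  (4)(3) − (5)(2) = 2
  (5)(-2) − (-7)(3) = 11
  (-7)(0) − (4)(-2) = 8
  (4)(1) − (6)(0) = 4
Sum = 33, so (signed) Area = 33/2 = 33/2, |Area| = 33/2.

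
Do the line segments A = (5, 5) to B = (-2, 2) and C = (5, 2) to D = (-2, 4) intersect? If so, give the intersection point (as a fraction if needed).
Yes; intersection at (4/5, 16/5) (t = 3/5 on AB, s = 3/5 on CD)

Parametrize AB as A + t(B − A) = (5 + -7 t, 5 + -3 t) and CD as C + s(D − C) = (5 + -7 s, 2 + 2 s). Solve the linear system for (t, s). Determinant = 35 ≠ 0, so a unique intersection of the containing lines exists. Solution: t = 3/5, s = 3/5 — both in [0, 1], so the segments cross. Intersection point: (4/5, 16/5).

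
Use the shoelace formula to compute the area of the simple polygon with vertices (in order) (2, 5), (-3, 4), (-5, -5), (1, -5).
Area = 103/2

Shoelace formula: Area = (1/2) |Σ_i (x_i · y_{i+1} − x_{i+1} · y_i)| (indices mod n). Compute each cross term:
  (2)(4) − (-3)(5) = 23
  (-3)(-5) − (-5)(4) = 35
  (-5)(-5) − (1)(-5) = 30
  (1)(5) − (2)(-5) = 15
Sum = 103, so (signed) Area = 103/2 = 103/2, |Area| = 103/2.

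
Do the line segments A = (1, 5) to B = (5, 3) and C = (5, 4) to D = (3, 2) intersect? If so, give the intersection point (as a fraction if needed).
Yes; intersection at (13/3, 10/3) (t = 5/6 on AB, s = 1/3 on CD)

Parametrize AB as A + t(B − A) = (1 + 4 t, 5 + -2 t) and CD as C + s(D − C) = (5 + -2 s, 4 + -2 s). Solve the linear system for (t, s). Determinant = 12 ≠ 0, so a unique intersection of the containing lines exists. Solution: t = 5/6, s = 1/3 — both in [0, 1], so the segments cross. Intersection point: (13/3, 10/3).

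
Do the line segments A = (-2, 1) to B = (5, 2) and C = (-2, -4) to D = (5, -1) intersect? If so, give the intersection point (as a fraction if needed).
No (intersection of containing lines falls outside at least one segment)

Parametrize and solve: t = 5/2, s = 5/2. At least one of these is outside [0, 1], so the segments do not intersect.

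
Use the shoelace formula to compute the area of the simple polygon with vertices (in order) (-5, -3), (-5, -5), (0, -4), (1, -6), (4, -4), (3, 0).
Area = 57/2

Shoelace formula: Area = (1/2) |Σ_i (x_i · y_{i+1} − x_{i+1} · y_i)| (indices mod n). Compute each cross term:
  (-5)(-5) − (-5)(-3) = 10
  (-5)(-4) − (0)(-5) = 20
  (0)(-6) − (1)(-4) = 4
  (1)(-4) − (4)(-6) = 20
  (4)(0) − (3)(-4) = 12
  (3)(-3) − (-5)(0) = -9
Sum = 57, so (signed) Area = 57/2 = 57/2, |Area| = 57/2.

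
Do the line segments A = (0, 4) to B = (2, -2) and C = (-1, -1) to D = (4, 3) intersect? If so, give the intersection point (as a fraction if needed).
Yes; intersection at (21/19, 13/19) (t = 21/38 on AB, s = 8/19 on CD)

Parametrize AB as A + t(B − A) = (0 + 2 t, 4 + -6 t) and CD as C + s(D − C) = (-1 + 5 s, -1 + 4 s). Solve the linear system for (t, s). Determinant = -38 ≠ 0, so a unique intersection of the containing lines exists. Solution: t = 21/38, s = 8/19 — both in [0, 1], so the segments cross. Intersection point: (21/19, 13/19).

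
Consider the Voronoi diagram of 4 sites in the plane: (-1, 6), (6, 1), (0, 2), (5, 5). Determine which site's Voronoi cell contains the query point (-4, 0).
Nearest site = (0, 2)

The Voronoi cell of site s contains exactly those query points closer to s than to any other site. Compute squared distances from q = (-4, 0) to each site:
  (0 − -4)² + (2 − 0)² = 20
  (-1 − -4)² + (6 − 0)² = 45
  (6 − -4)² + (1 − 0)² = 101
  (5 − -4)² + (5 − 0)² = 106
Minimum is attained by (0, 2), so q lies in its Voronoi cell.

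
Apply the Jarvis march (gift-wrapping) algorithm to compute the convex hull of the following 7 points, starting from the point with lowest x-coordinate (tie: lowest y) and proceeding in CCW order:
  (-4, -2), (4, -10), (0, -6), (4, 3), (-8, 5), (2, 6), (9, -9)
Hull (CCW) = [(-8, 5), (-4, -2), (4, -10), (9, -9), (4, 3), (2, 6)]

Jarvis march: at each step, from the current hull vertex p, select the next vertex q as the point such that every other point lies strictly to the left of (or on) the directed line p → q. (Equivalently: for every other point r, the cross product (q − p) × (r − p) ≥ 0.)
Starting point (lowest x, tie lowest y): (-8, 5). Wrap until returning to start. Resulting hull: (-8, 5), (-4, -2), (4, -10), (9, -9), (4, 3), (2, 6).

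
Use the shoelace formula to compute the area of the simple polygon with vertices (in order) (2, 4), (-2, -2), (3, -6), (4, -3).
Area = 59/2

Shoelace formula: Area = (1/2) |Σ_i (x_i · y_{i+1} − x_{i+1} · y_i)| (indices mod n). Compute each cross term:
  (2)(-2) − (-2)(4) = 4
  (-2)(-6) − (3)(-2) = 18
  (3)(-3) − (4)(-6) = 15
  (4)(4) − (2)(-3) = 22
Sum = 59, so (signed) Area = 59/2 = 59/2, |Area| = 59/2.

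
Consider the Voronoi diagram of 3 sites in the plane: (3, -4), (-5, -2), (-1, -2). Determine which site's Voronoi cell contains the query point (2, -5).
Nearest site = (3, -4)

The Voronoi cell of site s contains exactly those query points closer to s than to any other site. Compute squared distances from q = (2, -5) to each site:
  (3 − 2)² + (-4 − -5)² = 2
  (-1 − 2)² + (-2 − -5)² = 18
  (-5 − 2)² + (-2 − -5)² = 58
Minimum is attained by (3, -4), so q lies in its Voronoi cell.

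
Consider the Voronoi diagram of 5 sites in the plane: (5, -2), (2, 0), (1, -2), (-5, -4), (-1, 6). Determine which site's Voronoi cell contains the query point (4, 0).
Nearest site = (2, 0)

The Voronoi cell of site s contains exactly those query points closer to s than to any other site. Compute squared distances from q = (4, 0) to each site:
  (2 − 4)² + (0 − 0)² = 4
  (5 − 4)² + (-2 − 0)² = 5
  (1 − 4)² + (-2 − 0)² = 13
  (-1 − 4)² + (6 − 0)² = 61
  (-5 − 4)² + (-4 − 0)² = 97
Minimum is attained by (2, 0), so q lies in its Voronoi cell.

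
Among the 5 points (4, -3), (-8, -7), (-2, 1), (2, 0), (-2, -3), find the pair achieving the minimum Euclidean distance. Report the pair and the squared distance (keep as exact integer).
Pair = ((4, -3), (2, 0)); squared distance = 13

Compute all C(5, 2) = 10 pairwise squared distances (x_i − x_j)² + (y_i − y_j)². The minimum is 13, attained by the pair ((4, -3), (2, 0)).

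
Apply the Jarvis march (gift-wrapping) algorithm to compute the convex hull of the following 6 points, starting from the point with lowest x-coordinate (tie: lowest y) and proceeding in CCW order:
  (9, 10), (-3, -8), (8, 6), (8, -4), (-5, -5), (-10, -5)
Hull (CCW) = [(-10, -5), (-3, -8), (8, -4), (9, 10)]

Jarvis march: at each step, from the current hull vertex p, select the next vertex q as the point such that every other point lies strictly to the left of (or on) the directed line p → q. (Equivalently: for every other point r, the cross product (q − p) × (r − p) ≥ 0.)
Starting point (lowest x, tie lowest y): (-10, -5). Wrap until returning to start. Resulting hull: (-10, -5), (-3, -8), (8, -4), (9, 10).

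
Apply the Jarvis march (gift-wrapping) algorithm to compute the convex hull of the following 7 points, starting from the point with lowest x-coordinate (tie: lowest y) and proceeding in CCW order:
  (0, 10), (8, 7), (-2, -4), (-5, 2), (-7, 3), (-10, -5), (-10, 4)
Hull (CCW) = [(-10, -5), (-2, -4), (8, 7), (0, 10), (-10, 4)]

Jarvis march: at each step, from the current hull vertex p, select the next vertex q as the point such that every other point lies strictly to the left of (or on) the directed line p → q. (Equivalently: for every other point r, the cross product (q − p) × (r − p) ≥ 0.)
Starting point (lowest x, tie lowest y): (-10, -5). Wrap until returning to start. Resulting hull: (-10, -5), (-2, -4), (8, 7), (0, 10), (-10, 4).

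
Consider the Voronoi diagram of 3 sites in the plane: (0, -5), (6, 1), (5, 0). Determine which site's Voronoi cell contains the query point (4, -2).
Nearest site = (5, 0)

The Voronoi cell of site s contains exactly those query points closer to s than to any other site. Compute squared distances from q = (4, -2) to each site:
  (5 − 4)² + (0 − -2)² = 5
  (6 − 4)² + (1 − -2)² = 13
  (0 − 4)² + (-5 − -2)² = 25
Minimum is attained by (5, 0), so q lies in its Voronoi cell.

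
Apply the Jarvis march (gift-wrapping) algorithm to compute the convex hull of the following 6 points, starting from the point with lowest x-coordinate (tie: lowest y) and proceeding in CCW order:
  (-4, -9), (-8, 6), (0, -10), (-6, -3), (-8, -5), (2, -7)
Hull (CCW) = [(-8, -5), (-4, -9), (0, -10), (2, -7), (-8, 6)]

Jarvis march: at each step, from the current hull vertex p, select the next vertex q as the point such that every other point lies strictly to the left of (or on) the directed line p → q. (Equivalently: for every other point r, the cross product (q − p) × (r − p) ≥ 0.)
Starting point (lowest x, tie lowest y): (-8, -5). Wrap until returning to start. Resulting hull: (-8, -5), (-4, -9), (0, -10), (2, -7), (-8, 6).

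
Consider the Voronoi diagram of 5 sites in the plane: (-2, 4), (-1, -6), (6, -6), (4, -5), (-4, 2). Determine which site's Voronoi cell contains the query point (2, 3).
Nearest site = (-2, 4)

The Voronoi cell of site s contains exactly those query points closer to s than to any other site. Compute squared distances from q = (2, 3) to each site:
  (-2 − 2)² + (4 − 3)² = 17
  (-4 − 2)² + (2 − 3)² = 37
  (4 − 2)² + (-5 − 3)² = 68
  (-1 − 2)² + (-6 − 3)² = 90
  (6 − 2)² + (-6 − 3)² = 97
Minimum is attained by (-2, 4), so q lies in its Voronoi cell.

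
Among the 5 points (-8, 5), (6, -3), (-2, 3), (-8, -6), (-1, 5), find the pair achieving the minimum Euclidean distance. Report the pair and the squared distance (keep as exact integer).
Pair = ((-2, 3), (-1, 5)); squared distance = 5

Compute all C(5, 2) = 10 pairwise squared distances (x_i − x_j)² + (y_i − y_j)². The minimum is 5, attained by the pair ((-2, 3), (-1, 5)).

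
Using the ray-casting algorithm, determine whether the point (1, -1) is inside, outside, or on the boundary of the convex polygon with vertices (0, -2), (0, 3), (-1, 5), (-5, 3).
The point (1, -1) lies strictly outside the polygon

Cast a horizontal ray to the right from the query point and count how many polygon edges it crosses (each edge strictly once or zero times, handled with the usual half-open convention). 
Parity of crossings → even ⇒ outside.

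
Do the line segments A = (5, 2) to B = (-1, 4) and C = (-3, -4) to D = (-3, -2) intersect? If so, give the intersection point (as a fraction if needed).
No (intersection of containing lines falls outside at least one segment)

Parametrize and solve: t = 4/3, s = 13/3. At least one of these is outside [0, 1], so the segments do not intersect.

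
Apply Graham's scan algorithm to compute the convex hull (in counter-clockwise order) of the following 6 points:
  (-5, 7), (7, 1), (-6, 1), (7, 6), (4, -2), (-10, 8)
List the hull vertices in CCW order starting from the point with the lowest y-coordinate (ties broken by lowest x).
Hull (CCW) = [(4, -2), (7, 1), (7, 6), (-10, 8), (-6, 1)]

Graham scan procedure:
  1. Find the pivot p₀ = point with lowest y (tie → lowest x): (4, -2).
  2. Sort the remaining points by polar angle around p₀.
  3. Walk through sorted points, maintaining a stack; pop the top while the last three entries make a non-left turn (cross product ≤ 0).
  4. Final stack is the convex hull in CCW order: (4, -2), (7, 1), (7, 6), (-10, 8), (-6, 1).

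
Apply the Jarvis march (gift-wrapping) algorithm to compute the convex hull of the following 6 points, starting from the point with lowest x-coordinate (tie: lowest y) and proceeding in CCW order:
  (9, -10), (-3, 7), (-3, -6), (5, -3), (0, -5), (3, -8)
Hull (CCW) = [(-3, -6), (9, -10), (5, -3), (-3, 7)]

Jarvis march: at each step, from the current hull vertex p, select the next vertex q as the point such that every other point lies strictly to the left of (or on) the directed line p → q. (Equivalently: for every other point r, the cross product (q − p) × (r − p) ≥ 0.)
Starting point (lowest x, tie lowest y): (-3, -6). Wrap until returning to start. Resulting hull: (-3, -6), (9, -10), (5, -3), (-3, 7).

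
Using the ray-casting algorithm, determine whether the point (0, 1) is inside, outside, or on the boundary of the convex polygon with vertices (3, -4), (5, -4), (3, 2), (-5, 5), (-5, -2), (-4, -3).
The point (0, 1) lies strictly inside the polygon

Cast a horizontal ray to the right from the query point and count how many polygon edges it crosses (each edge strictly once or zero times, handled with the usual half-open convention). 
Parity of crossings → odd ⇒ inside.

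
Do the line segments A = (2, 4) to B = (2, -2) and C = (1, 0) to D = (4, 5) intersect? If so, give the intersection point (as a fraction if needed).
Yes; intersection at (2, 5/3) (t = 7/18 on AB, s = 1/3 on CD)

Parametrize AB as A + t(B − A) = (2 + 0 t, 4 + -6 t) and CD as C + s(D − C) = (1 + 3 s, 0 + 5 s). Solve the linear system for (t, s). Determinant = -18 ≠ 0, so a unique intersection of the containing lines exists. Solution: t = 7/18, s = 1/3 — both in [0, 1], so the segments cross. Intersection point: (2, 5/3).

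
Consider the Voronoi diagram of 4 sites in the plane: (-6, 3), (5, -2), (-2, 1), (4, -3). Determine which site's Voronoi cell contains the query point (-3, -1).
Nearest site = (-2, 1)

The Voronoi cell of site s contains exactly those query points closer to s than to any other site. Compute squared distances from q = (-3, -1) to each site:
  (-2 − -3)² + (1 − -1)² = 5
  (-6 − -3)² + (3 − -1)² = 25
  (4 − -3)² + (-3 − -1)² = 53
  (5 − -3)² + (-2 − -1)² = 65
Minimum is attained by (-2, 1), so q lies in its Voronoi cell.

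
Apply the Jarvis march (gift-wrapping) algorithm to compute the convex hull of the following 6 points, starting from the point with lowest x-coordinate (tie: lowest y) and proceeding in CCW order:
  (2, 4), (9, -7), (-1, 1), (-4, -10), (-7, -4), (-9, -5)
Hull (CCW) = [(-9, -5), (-4, -10), (9, -7), (2, 4)]

Jarvis march: at each step, from the current hull vertex p, select the next vertex q as the point such that every other point lies strictly to the left of (or on) the directed line p → q. (Equivalently: for every other point r, the cross product (q − p) × (r − p) ≥ 0.)
Starting point (lowest x, tie lowest y): (-9, -5). Wrap until returning to start. Resulting hull: (-9, -5), (-4, -10), (9, -7), (2, 4).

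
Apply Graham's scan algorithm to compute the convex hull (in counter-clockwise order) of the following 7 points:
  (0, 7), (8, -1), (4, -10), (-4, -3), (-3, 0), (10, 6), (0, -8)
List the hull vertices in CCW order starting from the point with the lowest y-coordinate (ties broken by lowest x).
Hull (CCW) = [(4, -10), (8, -1), (10, 6), (0, 7), (-3, 0), (-4, -3), (0, -8)]

Graham scan procedure:
  1. Find the pivot p₀ = point with lowest y (tie → lowest x): (4, -10).
  2. Sort the remaining points by polar angle around p₀.
  3. Walk through sorted points, maintaining a stack; pop the top while the last three entries make a non-left turn (cross product ≤ 0).
  4. Final stack is the convex hull in CCW order: (4, -10), (8, -1), (10, 6), (0, 7), (-3, 0), (-4, -3), (0, -8).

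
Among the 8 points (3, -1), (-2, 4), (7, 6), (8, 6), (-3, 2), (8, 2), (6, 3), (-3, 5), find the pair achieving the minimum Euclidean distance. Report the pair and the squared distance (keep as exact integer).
Pair = ((7, 6), (8, 6)); squared distance = 1

Compute all C(8, 2) = 28 pairwise squared distances (x_i − x_j)² + (y_i − y_j)². The minimum is 1, attained by the pair ((7, 6), (8, 6)).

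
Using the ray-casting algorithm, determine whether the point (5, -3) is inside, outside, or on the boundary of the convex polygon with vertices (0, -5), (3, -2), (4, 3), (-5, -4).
The point (5, -3) lies strictly outside the polygon

Cast a horizontal ray to the right from the query point and count how many polygon edges it crosses (each edge strictly once or zero times, handled with the usual half-open convention). 
Parity of crossings → even ⇒ outside.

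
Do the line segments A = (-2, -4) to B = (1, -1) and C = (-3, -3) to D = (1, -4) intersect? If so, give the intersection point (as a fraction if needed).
Yes; intersection at (-7/5, -17/5) (t = 1/5 on AB, s = 2/5 on CD)

Parametrize AB as A + t(B − A) = (-2 + 3 t, -4 + 3 t) and CD as C + s(D − C) = (-3 + 4 s, -3 + -1 s). Solve the linear system for (t, s). Determinant = 15 ≠ 0, so a unique intersection of the containing lines exists. Solution: t = 1/5, s = 2/5 — both in [0, 1], so the segments cross. Intersection point: (-7/5, -17/5).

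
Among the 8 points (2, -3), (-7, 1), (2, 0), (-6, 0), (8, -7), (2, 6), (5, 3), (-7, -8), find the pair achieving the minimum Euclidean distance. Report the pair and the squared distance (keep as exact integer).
Pair = ((-7, 1), (-6, 0)); squared distance = 2

Compute all C(8, 2) = 28 pairwise squared distances (x_i − x_j)² + (y_i − y_j)². The minimum is 2, attained by the pair ((-7, 1), (-6, 0)).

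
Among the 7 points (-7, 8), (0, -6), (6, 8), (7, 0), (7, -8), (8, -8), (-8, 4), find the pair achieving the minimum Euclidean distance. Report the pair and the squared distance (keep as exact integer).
Pair = ((7, -8), (8, -8)); squared distance = 1

Compute all C(7, 2) = 21 pairwise squared distances (x_i − x_j)² + (y_i − y_j)². The minimum is 1, attained by the pair ((7, -8), (8, -8)).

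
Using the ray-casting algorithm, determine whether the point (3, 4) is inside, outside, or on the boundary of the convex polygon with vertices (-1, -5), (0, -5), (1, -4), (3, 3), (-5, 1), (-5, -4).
The point (3, 4) lies strictly outside the polygon

Cast a horizontal ray to the right from the query point and count how many polygon edges it crosses (each edge strictly once or zero times, handled with the usual half-open convention). 
Parity of crossings → even ⇒ outside.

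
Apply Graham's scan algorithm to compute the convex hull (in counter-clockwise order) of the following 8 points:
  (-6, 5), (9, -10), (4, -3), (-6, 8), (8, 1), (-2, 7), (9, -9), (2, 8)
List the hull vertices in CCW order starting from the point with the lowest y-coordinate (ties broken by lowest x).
Hull (CCW) = [(9, -10), (9, -9), (8, 1), (2, 8), (-6, 8), (-6, 5)]

Graham scan procedure:
  1. Find the pivot p₀ = point with lowest y (tie → lowest x): (9, -10).
  2. Sort the remaining points by polar angle around p₀.
  3. Walk through sorted points, maintaining a stack; pop the top while the last three entries make a non-left turn (cross product ≤ 0).
  4. Final stack is the convex hull in CCW order: (9, -10), (9, -9), (8, 1), (2, 8), (-6, 8), (-6, 5).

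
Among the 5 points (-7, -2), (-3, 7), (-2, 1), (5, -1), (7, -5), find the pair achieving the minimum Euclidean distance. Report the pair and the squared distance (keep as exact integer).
Pair = ((5, -1), (7, -5)); squared distance = 20

Compute all C(5, 2) = 10 pairwise squared distances (x_i − x_j)² + (y_i − y_j)². The minimum is 20, attained by the pair ((5, -1), (7, -5)).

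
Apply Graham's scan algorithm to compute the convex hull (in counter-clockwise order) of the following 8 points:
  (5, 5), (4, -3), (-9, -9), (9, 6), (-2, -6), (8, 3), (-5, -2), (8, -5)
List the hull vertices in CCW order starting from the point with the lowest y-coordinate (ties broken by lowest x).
Hull (CCW) = [(-9, -9), (8, -5), (9, 6), (5, 5), (-5, -2)]

Graham scan procedure:
  1. Find the pivot p₀ = point with lowest y (tie → lowest x): (-9, -9).
  2. Sort the remaining points by polar angle around p₀.
  3. Walk through sorted points, maintaining a stack; pop the top while the last three entries make a non-left turn (cross product ≤ 0).
  4. Final stack is the convex hull in CCW order: (-9, -9), (8, -5), (9, 6), (5, 5), (-5, -2).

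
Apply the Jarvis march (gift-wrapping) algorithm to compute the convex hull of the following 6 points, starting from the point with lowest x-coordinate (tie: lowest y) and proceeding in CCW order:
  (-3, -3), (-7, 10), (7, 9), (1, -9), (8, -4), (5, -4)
Hull (CCW) = [(-7, 10), (-3, -3), (1, -9), (8, -4), (7, 9)]

Jarvis march: at each step, from the current hull vertex p, select the next vertex q as the point such that every other point lies strictly to the left of (or on) the directed line p → q. (Equivalently: for every other point r, the cross product (q − p) × (r − p) ≥ 0.)
Starting point (lowest x, tie lowest y): (-7, 10). Wrap until returning to start. Resulting hull: (-7, 10), (-3, -3), (1, -9), (8, -4), (7, 9).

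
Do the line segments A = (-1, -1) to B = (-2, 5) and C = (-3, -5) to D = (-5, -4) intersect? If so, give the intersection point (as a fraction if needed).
No (intersection of containing lines falls outside at least one segment)

Parametrize and solve: t = -10/11, s = -16/11. At least one of these is outside [0, 1], so the segments do not intersect.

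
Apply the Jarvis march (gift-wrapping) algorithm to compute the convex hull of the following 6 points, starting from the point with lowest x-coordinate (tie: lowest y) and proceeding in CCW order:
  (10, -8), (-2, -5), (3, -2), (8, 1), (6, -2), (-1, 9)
Hull (CCW) = [(-2, -5), (10, -8), (8, 1), (-1, 9)]

Jarvis march: at each step, from the current hull vertex p, select the next vertex q as the point such that every other point lies strictly to the left of (or on) the directed line p → q. (Equivalently: for every other point r, the cross product (q − p) × (r − p) ≥ 0.)
Starting point (lowest x, tie lowest y): (-2, -5). Wrap until returning to start. Resulting hull: (-2, -5), (10, -8), (8, 1), (-1, 9).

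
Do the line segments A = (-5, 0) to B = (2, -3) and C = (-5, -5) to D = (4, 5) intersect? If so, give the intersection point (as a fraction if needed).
Yes; intersection at (-170/97, -135/97) (t = 45/97 on AB, s = 35/97 on CD)

Parametrize AB as A + t(B − A) = (-5 + 7 t, 0 + -3 t) and CD as C + s(D − C) = (-5 + 9 s, -5 + 10 s). Solve the linear system for (t, s). Determinant = -97 ≠ 0, so a unique intersection of the containing lines exists. Solution: t = 45/97, s = 35/97 — both in [0, 1], so the segments cross. Intersection point: (-170/97, -135/97).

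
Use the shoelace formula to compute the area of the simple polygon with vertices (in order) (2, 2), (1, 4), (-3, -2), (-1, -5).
Area = 37/2

Shoelace formula: Area = (1/2) |Σ_i (x_i · y_{i+1} − x_{i+1} · y_i)| (indices mod n). Compute each cross term:
  (2)(4) − (1)(2) = 6
  (1)(-2) − (-3)(4) = 10
  (-3)(-5) − (-1)(-2) = 13
  (-1)(2) − (2)(-5) = 8
Sum = 37, so (signed) Area = 37/2 = 37/2, |Area| = 37/2.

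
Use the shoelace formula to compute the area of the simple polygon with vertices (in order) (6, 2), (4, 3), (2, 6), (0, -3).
Area = 20

Shoelace formula: Area = (1/2) |Σ_i (x_i · y_{i+1} − x_{i+1} · y_i)| (indices mod n). Compute each cross term:
  (6)(3) − (4)(2) = 10
  (4)(6) − (2)(3) = 18
  (2)(-3) − (0)(6) = -6
  (0)(2) − (6)(-3) = 18
Sum = 40, so (signed) Area = 40/2 = 20, |Area| = 20.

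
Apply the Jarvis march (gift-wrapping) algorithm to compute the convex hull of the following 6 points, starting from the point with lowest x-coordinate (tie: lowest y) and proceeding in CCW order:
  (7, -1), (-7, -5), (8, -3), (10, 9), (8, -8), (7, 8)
Hull (CCW) = [(-7, -5), (8, -8), (10, 9), (7, 8)]

Jarvis march: at each step, from the current hull vertex p, select the next vertex q as the point such that every other point lies strictly to the left of (or on) the directed line p → q. (Equivalently: for every other point r, the cross product (q − p) × (r − p) ≥ 0.)
Starting point (lowest x, tie lowest y): (-7, -5). Wrap until returning to start. Resulting hull: (-7, -5), (8, -8), (10, 9), (7, 8).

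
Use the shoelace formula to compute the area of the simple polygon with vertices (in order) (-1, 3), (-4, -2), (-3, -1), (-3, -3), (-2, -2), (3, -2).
Area = 35/2

Shoelace formula: Area = (1/2) |Σ_i (x_i · y_{i+1} − x_{i+1} · y_i)| (indices mod n). Compute each cross term:
  (-1)(-2) − (-4)(3) = 14
  (-4)(-1) − (-3)(-2) = -2
  (-3)(-3) − (-3)(-1) = 6
  (-3)(-2) − (-2)(-3) = 0
  (-2)(-2) − (3)(-2) = 10
  (3)(3) − (-1)(-2) = 7
Sum = 35, so (signed) Area = 35/2 = 35/2, |Area| = 35/2.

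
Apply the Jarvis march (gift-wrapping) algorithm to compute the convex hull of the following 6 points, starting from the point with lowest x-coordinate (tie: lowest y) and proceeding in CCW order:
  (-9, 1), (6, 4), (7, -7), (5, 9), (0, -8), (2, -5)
Hull (CCW) = [(-9, 1), (0, -8), (7, -7), (6, 4), (5, 9)]

Jarvis march: at each step, from the current hull vertex p, select the next vertex q as the point such that every other point lies strictly to the left of (or on) the directed line p → q. (Equivalently: for every other point r, the cross product (q − p) × (r − p) ≥ 0.)
Starting point (lowest x, tie lowest y): (-9, 1). Wrap until returning to start. Resulting hull: (-9, 1), (0, -8), (7, -7), (6, 4), (5, 9).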